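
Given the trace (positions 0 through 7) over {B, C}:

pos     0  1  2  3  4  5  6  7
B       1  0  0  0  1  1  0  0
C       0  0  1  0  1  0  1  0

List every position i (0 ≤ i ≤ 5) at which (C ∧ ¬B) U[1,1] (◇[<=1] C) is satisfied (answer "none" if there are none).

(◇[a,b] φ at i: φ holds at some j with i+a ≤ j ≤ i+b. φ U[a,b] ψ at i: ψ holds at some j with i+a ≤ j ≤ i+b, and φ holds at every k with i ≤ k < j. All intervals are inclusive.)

2

Evaluate at each i in [0,5]:
  i=0: ✗ (lhs fails at k=0 before rhs at j=1)
  i=1: ✗ (lhs fails at k=1 before rhs at j=2)
  i=2: ✓ (rhs at j=3; lhs holds on [2,2])
  i=3: ✗ (lhs fails at k=3 before rhs at j=4)
  i=4: ✗ (lhs fails at k=4 before rhs at j=5)
  i=5: ✗ (lhs fails at k=5 before rhs at j=6)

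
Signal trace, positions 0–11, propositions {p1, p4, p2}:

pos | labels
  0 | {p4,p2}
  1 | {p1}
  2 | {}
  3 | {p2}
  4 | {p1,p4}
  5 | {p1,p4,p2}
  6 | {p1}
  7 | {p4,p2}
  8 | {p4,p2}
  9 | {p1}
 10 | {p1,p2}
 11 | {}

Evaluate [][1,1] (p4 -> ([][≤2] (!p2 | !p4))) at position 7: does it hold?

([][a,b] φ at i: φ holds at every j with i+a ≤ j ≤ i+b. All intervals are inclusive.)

Does not hold

Check (p4 -> ([][≤2] (!p2 | !p4))) at every j in [8,8]:
  j=8: antecedent true; consequent fails at 8 → ✗
Fails at j=8 → formula fails.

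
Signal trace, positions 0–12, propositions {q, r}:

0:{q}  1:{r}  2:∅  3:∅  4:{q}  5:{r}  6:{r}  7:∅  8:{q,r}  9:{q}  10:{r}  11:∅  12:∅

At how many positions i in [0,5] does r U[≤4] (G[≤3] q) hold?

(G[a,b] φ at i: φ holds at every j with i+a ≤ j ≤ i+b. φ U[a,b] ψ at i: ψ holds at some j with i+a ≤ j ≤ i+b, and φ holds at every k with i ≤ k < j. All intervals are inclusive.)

0

Evaluate at each i in [0,5]:
  i=0: ✗ (no rhs in [0,4])
  i=1: ✗ (no rhs in [1,5])
  i=2: ✗ (no rhs in [2,6])
  i=3: ✗ (no rhs in [3,7])
  i=4: ✗ (no rhs in [4,8])
  i=5: ✗ (no rhs in [5,9])
Positions where it holds: {} → 0.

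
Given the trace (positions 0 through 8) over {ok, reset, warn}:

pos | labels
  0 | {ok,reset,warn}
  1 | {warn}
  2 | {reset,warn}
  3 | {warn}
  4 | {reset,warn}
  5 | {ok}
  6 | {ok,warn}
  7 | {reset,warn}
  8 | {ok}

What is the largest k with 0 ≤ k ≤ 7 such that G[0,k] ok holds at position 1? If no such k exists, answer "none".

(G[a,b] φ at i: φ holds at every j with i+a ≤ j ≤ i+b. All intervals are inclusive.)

none

ok must hold from j=1 onward; find where it first fails.
  j=1: fails → no k works.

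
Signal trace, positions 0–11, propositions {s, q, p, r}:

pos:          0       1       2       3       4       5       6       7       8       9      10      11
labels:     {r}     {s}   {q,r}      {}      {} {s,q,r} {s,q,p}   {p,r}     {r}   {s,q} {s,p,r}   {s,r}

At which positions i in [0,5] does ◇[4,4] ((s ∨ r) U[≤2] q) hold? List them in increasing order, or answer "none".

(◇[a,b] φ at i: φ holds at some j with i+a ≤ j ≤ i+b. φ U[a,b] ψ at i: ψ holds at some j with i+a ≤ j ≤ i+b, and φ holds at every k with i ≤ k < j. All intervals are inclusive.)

1, 2, 3, 4, 5

Evaluate at each i in [0,5]:
  i=0: ✗ (none in [4,4])
  i=1: ✓ (witness j=5)
  i=2: ✓ (witness j=6)
  i=3: ✓ (witness j=7)
  i=4: ✓ (witness j=8)
  i=5: ✓ (witness j=9)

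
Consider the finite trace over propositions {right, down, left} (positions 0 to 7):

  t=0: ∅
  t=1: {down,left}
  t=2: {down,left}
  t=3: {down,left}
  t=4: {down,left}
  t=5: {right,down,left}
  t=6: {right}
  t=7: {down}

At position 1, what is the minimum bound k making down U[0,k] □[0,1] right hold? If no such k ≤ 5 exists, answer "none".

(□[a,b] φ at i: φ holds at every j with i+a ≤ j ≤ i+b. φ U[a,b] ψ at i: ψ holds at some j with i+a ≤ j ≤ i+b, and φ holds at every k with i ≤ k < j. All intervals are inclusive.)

Need earliest j ≥ 1 with □[0,1] right, and down at every k in [1,j-1].
  j=1: rhs fails.
  j=2: rhs fails.
  j=3: rhs fails.
  j=4: rhs fails.
  j=5: rhs holds; lhs holds on [1,4]. k = 4.

4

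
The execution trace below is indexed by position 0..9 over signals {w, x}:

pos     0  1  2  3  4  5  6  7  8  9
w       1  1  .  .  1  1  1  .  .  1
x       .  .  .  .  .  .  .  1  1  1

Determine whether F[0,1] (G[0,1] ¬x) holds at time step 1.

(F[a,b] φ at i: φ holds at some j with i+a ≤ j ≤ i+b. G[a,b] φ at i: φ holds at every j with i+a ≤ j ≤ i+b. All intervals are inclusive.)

Check G[0,1] ¬x at each j in [1,2]:
  j=1: holds on [1,2]
  j=2: holds on [2,3]
Found at j=1 → formula holds.

True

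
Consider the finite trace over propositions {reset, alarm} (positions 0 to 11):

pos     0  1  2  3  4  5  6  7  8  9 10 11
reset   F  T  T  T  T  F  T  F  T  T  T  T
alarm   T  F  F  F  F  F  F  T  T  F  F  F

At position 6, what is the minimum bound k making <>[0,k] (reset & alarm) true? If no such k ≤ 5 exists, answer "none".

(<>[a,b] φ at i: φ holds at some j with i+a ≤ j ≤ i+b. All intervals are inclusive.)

2

Scan j = 6,7,… for (reset & alarm):
  j=6: fails
  j=7: fails
  j=8: holds
First hit at j=8, so smallest k = 8-6 = 2.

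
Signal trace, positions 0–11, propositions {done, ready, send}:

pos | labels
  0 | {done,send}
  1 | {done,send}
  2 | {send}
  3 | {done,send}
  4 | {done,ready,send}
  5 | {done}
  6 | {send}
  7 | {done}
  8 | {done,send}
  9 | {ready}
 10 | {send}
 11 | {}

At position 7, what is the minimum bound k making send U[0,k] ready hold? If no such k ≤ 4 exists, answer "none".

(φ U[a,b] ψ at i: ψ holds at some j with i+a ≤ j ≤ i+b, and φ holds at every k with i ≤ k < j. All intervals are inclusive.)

Need earliest j ≥ 7 with ready, and send at every k in [7,j-1].
  j=7: rhs fails.
  j=8: rhs fails.
  j=9: rhs holds but lhs fails at k=7.
  j=10: rhs fails.
  j=11: rhs fails.
No witness within the range → none.

none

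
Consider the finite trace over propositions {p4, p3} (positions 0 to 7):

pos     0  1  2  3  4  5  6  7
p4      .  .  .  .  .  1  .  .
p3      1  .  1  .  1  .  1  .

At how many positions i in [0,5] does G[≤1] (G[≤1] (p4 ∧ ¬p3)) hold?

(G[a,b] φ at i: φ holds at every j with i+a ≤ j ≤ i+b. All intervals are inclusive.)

0

Evaluate at each i in [0,5]:
  i=0: ✗ (fails at j=0)
  i=1: ✗ (fails at j=1)
  i=2: ✗ (fails at j=2)
  i=3: ✗ (fails at j=3)
  i=4: ✗ (fails at j=4)
  i=5: ✗ (fails at j=5)
Positions where it holds: {} → 0.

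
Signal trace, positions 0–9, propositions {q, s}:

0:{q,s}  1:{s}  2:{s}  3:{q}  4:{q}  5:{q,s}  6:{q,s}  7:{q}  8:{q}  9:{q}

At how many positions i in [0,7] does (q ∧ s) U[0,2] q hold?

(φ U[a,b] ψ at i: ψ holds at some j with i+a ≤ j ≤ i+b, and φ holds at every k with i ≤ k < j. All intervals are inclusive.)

Evaluate at each i in [0,7]:
  i=0: ✓ (rhs at j=0)
  i=1: ✗ (lhs fails at k=1 before rhs at j=3)
  i=2: ✗ (lhs fails at k=2 before rhs at j=3)
  i=3: ✓ (rhs at j=3)
  i=4: ✓ (rhs at j=4)
  i=5: ✓ (rhs at j=5)
  i=6: ✓ (rhs at j=6)
  i=7: ✓ (rhs at j=7)
Positions where it holds: {0, 3, 4, 5, 6, 7} → 6.

6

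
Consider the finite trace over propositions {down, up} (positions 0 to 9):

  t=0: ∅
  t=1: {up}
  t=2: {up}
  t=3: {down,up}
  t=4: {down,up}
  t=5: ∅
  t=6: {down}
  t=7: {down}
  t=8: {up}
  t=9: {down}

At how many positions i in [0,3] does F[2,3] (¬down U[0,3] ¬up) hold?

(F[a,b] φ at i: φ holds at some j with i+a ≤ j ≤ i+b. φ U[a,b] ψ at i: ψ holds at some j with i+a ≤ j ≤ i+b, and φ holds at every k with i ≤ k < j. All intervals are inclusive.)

2

Evaluate at each i in [0,3]:
  i=0: ✗ (none in [2,3])
  i=1: ✗ (none in [3,4])
  i=2: ✓ (witness j=5)
  i=3: ✓ (witness j=5)
Positions where it holds: {2, 3} → 2.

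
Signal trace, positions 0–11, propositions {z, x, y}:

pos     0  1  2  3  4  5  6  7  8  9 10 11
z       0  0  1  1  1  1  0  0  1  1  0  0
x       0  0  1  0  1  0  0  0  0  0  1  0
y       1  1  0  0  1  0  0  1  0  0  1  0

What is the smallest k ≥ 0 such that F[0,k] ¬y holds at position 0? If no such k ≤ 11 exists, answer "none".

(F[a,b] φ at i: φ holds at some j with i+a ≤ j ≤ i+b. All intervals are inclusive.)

Scan j = 0,1,… for ¬y:
  j=0: fails
  j=1: fails
  j=2: holds
First hit at j=2, so smallest k = 2-0 = 2.

2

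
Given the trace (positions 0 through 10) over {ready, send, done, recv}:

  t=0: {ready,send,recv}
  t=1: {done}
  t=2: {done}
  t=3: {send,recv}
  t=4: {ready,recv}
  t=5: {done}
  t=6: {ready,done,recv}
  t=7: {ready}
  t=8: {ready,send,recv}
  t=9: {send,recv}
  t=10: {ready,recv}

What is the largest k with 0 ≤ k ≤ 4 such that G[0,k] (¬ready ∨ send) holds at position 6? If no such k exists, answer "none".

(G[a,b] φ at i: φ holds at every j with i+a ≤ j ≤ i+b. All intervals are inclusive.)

(¬ready ∨ send) must hold from j=6 onward; find where it first fails.
  j=6: fails → no k works.

none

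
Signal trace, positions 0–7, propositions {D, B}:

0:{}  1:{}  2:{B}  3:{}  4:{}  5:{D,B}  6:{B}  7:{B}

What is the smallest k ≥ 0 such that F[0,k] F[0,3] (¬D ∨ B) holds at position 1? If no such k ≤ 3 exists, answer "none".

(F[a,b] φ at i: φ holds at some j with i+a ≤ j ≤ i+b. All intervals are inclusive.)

Scan j = 1,2,… for F[0,3] (¬D ∨ B):
  j=1: holds
First hit at j=1, so smallest k = 1-1 = 0.

0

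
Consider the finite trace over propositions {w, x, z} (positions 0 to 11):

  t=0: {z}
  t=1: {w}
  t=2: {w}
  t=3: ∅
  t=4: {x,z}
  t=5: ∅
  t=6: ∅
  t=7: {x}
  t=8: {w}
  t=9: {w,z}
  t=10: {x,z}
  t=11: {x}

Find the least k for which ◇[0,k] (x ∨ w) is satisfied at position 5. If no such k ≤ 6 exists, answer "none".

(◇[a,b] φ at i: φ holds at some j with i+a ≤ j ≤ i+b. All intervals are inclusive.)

Scan j = 5,6,… for (x ∨ w):
  j=5: fails
  j=6: fails
  j=7: holds
First hit at j=7, so smallest k = 7-5 = 2.

2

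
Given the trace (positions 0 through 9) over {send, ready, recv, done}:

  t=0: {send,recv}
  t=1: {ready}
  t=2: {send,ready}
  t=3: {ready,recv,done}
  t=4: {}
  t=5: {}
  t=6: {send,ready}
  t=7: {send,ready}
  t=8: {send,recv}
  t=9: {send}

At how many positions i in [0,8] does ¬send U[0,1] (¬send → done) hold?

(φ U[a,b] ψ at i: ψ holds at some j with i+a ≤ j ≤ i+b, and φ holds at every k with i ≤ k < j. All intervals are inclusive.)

Evaluate at each i in [0,8]:
  i=0: ✓ (rhs at j=0)
  i=1: ✓ (rhs at j=2; lhs holds on [1,1])
  i=2: ✓ (rhs at j=2)
  i=3: ✓ (rhs at j=3)
  i=4: ✗ (no rhs in [4,5])
  i=5: ✓ (rhs at j=6; lhs holds on [5,5])
  i=6: ✓ (rhs at j=6)
  i=7: ✓ (rhs at j=7)
  i=8: ✓ (rhs at j=8)
Positions where it holds: {0, 1, 2, 3, 5, 6, 7, 8} → 8.

8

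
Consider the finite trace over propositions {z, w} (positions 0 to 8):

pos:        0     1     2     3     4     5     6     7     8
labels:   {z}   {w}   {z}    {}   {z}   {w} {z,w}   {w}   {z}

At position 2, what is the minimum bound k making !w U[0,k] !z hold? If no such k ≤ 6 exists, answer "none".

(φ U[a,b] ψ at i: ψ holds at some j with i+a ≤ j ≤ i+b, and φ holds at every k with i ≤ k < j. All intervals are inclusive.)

1

Need earliest j ≥ 2 with !z, and !w at every k in [2,j-1].
  j=2: rhs fails.
  j=3: rhs holds; lhs holds on [2,2]. k = 1.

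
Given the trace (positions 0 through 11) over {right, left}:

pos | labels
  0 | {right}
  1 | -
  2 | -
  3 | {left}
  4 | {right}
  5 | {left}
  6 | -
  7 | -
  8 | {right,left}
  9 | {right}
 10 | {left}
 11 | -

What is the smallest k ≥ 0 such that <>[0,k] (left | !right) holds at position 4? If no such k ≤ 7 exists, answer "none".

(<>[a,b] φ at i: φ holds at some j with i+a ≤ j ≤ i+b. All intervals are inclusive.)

Scan j = 4,5,… for (left | !right):
  j=4: fails
  j=5: holds
First hit at j=5, so smallest k = 5-4 = 1.

1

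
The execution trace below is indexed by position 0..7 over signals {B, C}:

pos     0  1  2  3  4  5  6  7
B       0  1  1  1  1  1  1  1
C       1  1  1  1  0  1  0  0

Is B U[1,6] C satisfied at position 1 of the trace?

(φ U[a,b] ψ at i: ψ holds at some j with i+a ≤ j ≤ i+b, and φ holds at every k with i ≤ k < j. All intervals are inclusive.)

Yes

Need some j in [2,7] with C, and B at every k in [1,j-1].
  j=2: C holds; B holds at every k in [1,1] → satisfied.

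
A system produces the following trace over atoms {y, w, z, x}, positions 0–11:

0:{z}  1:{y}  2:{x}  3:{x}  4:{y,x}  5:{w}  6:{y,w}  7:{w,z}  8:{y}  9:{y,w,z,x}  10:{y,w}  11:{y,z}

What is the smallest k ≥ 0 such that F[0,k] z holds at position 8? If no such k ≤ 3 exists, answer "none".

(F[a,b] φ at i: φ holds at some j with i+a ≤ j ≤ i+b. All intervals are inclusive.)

1

Scan j = 8,9,… for z:
  j=8: fails
  j=9: holds
First hit at j=9, so smallest k = 9-8 = 1.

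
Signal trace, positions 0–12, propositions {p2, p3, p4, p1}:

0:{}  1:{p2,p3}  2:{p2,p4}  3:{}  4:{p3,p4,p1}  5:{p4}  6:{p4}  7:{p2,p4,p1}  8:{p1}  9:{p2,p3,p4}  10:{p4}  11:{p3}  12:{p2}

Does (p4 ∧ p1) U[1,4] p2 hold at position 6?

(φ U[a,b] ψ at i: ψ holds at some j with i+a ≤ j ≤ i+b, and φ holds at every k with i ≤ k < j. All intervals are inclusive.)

Need some j in [7,10] with p2, and (p4 ∧ p1) at every k in [6,j-1].
  j=7: p2 holds, but (p4 ∧ p1) fails at k=6 → not this j.
  j=8: p2 false.
  j=9: p2 holds, but (p4 ∧ p1) fails at k=6 → not this j.
  j=10: p2 false.
No j in the window works → until fails.

Does not hold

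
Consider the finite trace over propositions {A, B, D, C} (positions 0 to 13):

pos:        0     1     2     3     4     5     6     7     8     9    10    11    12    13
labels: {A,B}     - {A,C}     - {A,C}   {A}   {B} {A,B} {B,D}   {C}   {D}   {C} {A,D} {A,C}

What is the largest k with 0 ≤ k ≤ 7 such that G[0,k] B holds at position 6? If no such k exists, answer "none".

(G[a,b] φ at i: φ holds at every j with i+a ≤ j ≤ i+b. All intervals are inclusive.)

2

B must hold from j=6 onward; find where it first fails.
  j=6: holds
  j=7: holds
  j=8: holds
  j=9: fails
Holds on [6,8], so largest k = 2.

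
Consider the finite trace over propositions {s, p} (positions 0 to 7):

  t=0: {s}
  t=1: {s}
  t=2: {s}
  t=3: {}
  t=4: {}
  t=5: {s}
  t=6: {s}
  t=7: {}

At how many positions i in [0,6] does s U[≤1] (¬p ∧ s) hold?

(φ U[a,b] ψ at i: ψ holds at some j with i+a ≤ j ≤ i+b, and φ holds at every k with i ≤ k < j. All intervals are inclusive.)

5

Evaluate at each i in [0,6]:
  i=0: ✓ (rhs at j=0)
  i=1: ✓ (rhs at j=1)
  i=2: ✓ (rhs at j=2)
  i=3: ✗ (no rhs in [3,4])
  i=4: ✗ (lhs fails at k=4 before rhs at j=5)
  i=5: ✓ (rhs at j=5)
  i=6: ✓ (rhs at j=6)
Positions where it holds: {0, 1, 2, 5, 6} → 5.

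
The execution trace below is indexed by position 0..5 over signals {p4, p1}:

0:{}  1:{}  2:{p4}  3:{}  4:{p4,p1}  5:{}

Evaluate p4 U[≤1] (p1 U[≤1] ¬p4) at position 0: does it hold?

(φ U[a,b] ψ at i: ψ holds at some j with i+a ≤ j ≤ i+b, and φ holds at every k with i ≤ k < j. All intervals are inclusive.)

Yes

Need some j in [0,1] with (p1 U[≤1] ¬p4), and p4 at every k in [0,j-1].
  j=0: (p1 U[≤1] ¬p4) holds; no prefix to check → satisfied.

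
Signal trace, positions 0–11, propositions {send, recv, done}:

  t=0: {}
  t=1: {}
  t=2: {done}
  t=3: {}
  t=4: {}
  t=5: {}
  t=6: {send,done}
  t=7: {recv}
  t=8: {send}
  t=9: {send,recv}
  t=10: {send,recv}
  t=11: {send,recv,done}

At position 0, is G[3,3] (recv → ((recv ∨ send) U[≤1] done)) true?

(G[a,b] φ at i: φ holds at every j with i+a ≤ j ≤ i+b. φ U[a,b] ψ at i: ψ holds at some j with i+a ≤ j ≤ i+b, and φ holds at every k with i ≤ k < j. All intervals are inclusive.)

True

Check (recv → ((recv ∨ send) U[≤1] done)) at every j in [3,3]:
  j=3: antecedent false → ✓
All positions satisfy it → formula holds.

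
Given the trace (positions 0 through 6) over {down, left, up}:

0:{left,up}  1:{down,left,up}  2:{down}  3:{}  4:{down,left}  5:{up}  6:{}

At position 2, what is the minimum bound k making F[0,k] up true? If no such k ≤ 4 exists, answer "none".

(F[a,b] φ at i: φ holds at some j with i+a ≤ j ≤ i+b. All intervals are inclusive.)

3

Scan j = 2,3,… for up:
  j=2: fails
  j=3: fails
  j=4: fails
  j=5: holds
First hit at j=5, so smallest k = 5-2 = 3.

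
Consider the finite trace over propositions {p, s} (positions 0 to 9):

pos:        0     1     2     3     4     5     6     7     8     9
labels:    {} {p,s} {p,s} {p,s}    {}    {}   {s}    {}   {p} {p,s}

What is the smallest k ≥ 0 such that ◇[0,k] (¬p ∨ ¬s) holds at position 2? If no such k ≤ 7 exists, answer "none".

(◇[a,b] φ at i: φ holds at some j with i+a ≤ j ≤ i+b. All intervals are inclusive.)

Scan j = 2,3,… for (¬p ∨ ¬s):
  j=2: fails
  j=3: fails
  j=4: holds
First hit at j=4, so smallest k = 4-2 = 2.

2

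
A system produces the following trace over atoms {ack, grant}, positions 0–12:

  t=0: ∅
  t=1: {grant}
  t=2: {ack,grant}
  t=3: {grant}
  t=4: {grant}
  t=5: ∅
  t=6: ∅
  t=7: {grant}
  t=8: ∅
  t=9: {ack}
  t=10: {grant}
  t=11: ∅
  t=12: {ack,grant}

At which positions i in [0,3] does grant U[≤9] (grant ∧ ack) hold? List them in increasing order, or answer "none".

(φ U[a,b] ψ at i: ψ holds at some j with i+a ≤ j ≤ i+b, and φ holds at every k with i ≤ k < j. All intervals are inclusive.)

1, 2

Evaluate at each i in [0,3]:
  i=0: ✗ (lhs fails at k=0 before rhs at j=2)
  i=1: ✓ (rhs at j=2; lhs holds on [1,1])
  i=2: ✓ (rhs at j=2)
  i=3: ✗ (lhs fails at k=5 before rhs at j=12)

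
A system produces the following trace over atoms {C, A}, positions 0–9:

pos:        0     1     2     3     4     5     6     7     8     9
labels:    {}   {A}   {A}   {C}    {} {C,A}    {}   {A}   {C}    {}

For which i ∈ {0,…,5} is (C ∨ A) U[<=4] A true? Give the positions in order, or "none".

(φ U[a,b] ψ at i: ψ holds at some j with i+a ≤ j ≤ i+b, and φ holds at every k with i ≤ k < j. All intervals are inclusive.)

Evaluate at each i in [0,5]:
  i=0: ✗ (lhs fails at k=0 before rhs at j=1)
  i=1: ✓ (rhs at j=1)
  i=2: ✓ (rhs at j=2)
  i=3: ✗ (lhs fails at k=4 before rhs at j=5)
  i=4: ✗ (lhs fails at k=4 before rhs at j=5)
  i=5: ✓ (rhs at j=5)

1, 2, 5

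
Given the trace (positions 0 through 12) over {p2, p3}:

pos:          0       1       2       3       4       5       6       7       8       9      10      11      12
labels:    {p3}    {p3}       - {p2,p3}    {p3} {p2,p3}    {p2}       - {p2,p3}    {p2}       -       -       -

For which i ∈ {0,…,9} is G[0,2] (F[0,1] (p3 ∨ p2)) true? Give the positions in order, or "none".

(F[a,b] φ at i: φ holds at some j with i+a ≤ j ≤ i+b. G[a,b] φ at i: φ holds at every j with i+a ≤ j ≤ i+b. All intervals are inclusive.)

0, 1, 2, 3, 4, 5, 6, 7

Evaluate at each i in [0,9]:
  i=0: ✓ (all of [0,2])
  i=1: ✓ (all of [1,3])
  i=2: ✓ (all of [2,4])
  i=3: ✓ (all of [3,5])
  i=4: ✓ (all of [4,6])
  i=5: ✓ (all of [5,7])
  i=6: ✓ (all of [6,8])
  i=7: ✓ (all of [7,9])
  i=8: ✗ (fails at j=10)
  i=9: ✗ (fails at j=10)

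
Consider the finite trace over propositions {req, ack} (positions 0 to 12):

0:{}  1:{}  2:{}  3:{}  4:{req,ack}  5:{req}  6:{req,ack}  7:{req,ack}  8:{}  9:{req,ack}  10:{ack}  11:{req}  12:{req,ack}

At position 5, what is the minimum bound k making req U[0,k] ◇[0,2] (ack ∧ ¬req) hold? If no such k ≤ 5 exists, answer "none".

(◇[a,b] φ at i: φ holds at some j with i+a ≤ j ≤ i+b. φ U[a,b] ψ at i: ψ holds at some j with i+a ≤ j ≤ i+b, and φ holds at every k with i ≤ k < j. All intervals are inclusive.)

3

Need earliest j ≥ 5 with ◇[0,2] (ack ∧ ¬req), and req at every k in [5,j-1].
  j=5: rhs fails.
  j=6: rhs fails.
  j=7: rhs fails.
  j=8: rhs holds; lhs holds on [5,7]. k = 3.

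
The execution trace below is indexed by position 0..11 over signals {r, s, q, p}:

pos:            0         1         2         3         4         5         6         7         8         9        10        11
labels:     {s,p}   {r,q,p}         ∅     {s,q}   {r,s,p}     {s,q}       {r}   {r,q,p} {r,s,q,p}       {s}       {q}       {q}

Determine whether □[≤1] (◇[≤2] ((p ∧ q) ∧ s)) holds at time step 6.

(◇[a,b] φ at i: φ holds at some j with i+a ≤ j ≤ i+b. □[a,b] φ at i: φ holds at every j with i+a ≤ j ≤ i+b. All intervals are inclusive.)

Holds

Check ◇[≤2] ((p ∧ q) ∧ s) at every j in [6,7]:
  j=6: holds (witness at 8)
  j=7: holds (witness at 8)
All positions satisfy it → formula holds.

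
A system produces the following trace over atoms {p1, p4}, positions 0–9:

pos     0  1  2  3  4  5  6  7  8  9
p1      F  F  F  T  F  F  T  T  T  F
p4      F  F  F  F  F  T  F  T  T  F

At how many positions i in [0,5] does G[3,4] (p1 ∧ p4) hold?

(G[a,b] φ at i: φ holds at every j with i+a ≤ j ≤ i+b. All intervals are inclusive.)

Evaluate at each i in [0,5]:
  i=0: ✗ (fails at j=3)
  i=1: ✗ (fails at j=4)
  i=2: ✗ (fails at j=5)
  i=3: ✗ (fails at j=6)
  i=4: ✓ (all of [7,8])
  i=5: ✗ (fails at j=9)
Positions where it holds: {4} → 1.

1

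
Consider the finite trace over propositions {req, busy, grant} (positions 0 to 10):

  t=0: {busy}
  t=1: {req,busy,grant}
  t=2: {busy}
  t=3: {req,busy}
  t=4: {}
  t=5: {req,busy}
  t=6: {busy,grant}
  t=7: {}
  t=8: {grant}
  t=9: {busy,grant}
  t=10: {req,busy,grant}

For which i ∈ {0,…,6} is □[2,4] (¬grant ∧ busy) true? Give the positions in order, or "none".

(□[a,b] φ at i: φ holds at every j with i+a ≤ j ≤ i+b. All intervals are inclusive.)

Evaluate at each i in [0,6]:
  i=0: ✗ (fails at j=4)
  i=1: ✗ (fails at j=4)
  i=2: ✗ (fails at j=4)
  i=3: ✗ (fails at j=6)
  i=4: ✗ (fails at j=6)
  i=5: ✗ (fails at j=7)
  i=6: ✗ (fails at j=8)

none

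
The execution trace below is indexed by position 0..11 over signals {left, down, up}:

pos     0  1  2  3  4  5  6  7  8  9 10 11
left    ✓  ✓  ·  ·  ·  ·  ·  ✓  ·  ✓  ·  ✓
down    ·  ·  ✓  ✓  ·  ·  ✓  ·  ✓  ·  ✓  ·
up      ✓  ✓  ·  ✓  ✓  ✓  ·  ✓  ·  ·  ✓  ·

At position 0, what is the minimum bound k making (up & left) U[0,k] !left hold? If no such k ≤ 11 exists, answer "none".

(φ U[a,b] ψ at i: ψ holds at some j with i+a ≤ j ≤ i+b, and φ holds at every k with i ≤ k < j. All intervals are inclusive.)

2

Need earliest j ≥ 0 with !left, and (up & left) at every k in [0,j-1].
  j=0: rhs fails.
  j=1: rhs fails.
  j=2: rhs holds; lhs holds on [0,1]. k = 2.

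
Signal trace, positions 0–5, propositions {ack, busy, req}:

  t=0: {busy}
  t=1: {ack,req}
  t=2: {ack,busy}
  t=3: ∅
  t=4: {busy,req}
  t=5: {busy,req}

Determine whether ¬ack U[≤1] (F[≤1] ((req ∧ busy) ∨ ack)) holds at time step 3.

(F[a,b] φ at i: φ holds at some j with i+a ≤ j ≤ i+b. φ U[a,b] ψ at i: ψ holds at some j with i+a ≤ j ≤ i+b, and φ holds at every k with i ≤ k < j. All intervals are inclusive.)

Need some j in [3,4] with F[≤1] ((req ∧ busy) ∨ ack), and ¬ack at every k in [3,j-1].
  j=3: F[≤1] ((req ∧ busy) ∨ ack) holds; no prefix to check → satisfied.

Yes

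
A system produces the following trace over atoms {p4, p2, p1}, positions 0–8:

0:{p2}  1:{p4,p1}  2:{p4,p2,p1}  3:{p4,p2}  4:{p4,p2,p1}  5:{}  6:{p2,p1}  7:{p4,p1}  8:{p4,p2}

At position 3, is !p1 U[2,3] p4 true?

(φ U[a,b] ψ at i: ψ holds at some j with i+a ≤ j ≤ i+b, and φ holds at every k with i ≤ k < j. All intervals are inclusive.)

Need some j in [5,6] with p4, and !p1 at every k in [3,j-1].
  j=5: p4 false.
  j=6: p4 false.
No j in the window works → until fails.

False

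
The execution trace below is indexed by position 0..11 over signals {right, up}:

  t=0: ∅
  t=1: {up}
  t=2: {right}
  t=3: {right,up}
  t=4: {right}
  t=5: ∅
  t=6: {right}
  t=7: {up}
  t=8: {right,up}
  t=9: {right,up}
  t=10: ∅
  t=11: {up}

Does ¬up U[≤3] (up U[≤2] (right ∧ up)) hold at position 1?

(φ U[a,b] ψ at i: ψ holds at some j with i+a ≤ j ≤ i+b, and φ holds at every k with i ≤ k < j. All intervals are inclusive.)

False

Need some j in [1,4] with (up U[≤2] (right ∧ up)), and ¬up at every k in [1,j-1].
  j=1: (up U[≤2] (right ∧ up)) — fails.
  j=2: (up U[≤2] (right ∧ up)) — fails.
  j=3: (up U[≤2] (right ∧ up)) holds, but ¬up fails at k=1 → not this j.
  j=4: (up U[≤2] (right ∧ up)) — fails.
No j in the window works → until fails.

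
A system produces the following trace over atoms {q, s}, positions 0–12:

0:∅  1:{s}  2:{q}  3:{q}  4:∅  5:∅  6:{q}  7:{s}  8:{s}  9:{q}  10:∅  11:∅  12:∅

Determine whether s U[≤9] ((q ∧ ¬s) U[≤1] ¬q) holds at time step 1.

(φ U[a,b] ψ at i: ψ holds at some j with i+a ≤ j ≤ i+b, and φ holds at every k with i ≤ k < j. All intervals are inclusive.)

Yes

Need some j in [1,10] with ((q ∧ ¬s) U[≤1] ¬q), and s at every k in [1,j-1].
  j=1: ((q ∧ ¬s) U[≤1] ¬q) holds; no prefix to check → satisfied.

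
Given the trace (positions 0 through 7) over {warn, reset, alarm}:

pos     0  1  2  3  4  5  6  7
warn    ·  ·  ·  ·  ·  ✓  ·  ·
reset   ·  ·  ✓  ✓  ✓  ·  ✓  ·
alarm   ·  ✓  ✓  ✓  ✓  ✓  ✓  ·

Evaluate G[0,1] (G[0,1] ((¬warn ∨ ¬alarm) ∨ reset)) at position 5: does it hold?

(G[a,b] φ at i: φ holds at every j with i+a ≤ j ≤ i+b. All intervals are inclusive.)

False

Check G[0,1] ((¬warn ∨ ¬alarm) ∨ reset) at every j in [5,6]:
  j=5: fails at 5
  j=6: holds on [6,7]
Fails at j=5 → formula fails.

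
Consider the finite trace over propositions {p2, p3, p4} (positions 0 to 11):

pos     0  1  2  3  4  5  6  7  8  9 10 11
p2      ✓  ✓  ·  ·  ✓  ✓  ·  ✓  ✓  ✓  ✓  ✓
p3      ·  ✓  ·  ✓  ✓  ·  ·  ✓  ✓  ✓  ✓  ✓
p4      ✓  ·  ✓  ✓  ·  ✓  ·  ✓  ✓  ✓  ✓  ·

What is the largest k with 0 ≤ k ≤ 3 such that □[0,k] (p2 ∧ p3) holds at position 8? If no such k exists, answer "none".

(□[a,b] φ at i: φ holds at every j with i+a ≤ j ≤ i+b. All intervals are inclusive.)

(p2 ∧ p3) must hold from j=8 onward; find where it first fails.
  j=8: holds
  j=9: holds
  j=10: holds
  j=11: holds
Holds through j=11; largest k = 3.

3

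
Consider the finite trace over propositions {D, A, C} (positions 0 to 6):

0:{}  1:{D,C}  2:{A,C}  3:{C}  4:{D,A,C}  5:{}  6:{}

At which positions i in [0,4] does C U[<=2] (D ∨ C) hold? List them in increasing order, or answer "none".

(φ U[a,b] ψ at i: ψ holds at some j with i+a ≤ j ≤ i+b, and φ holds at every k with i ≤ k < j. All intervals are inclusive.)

1, 2, 3, 4

Evaluate at each i in [0,4]:
  i=0: ✗ (lhs fails at k=0 before rhs at j=1)
  i=1: ✓ (rhs at j=1)
  i=2: ✓ (rhs at j=2)
  i=3: ✓ (rhs at j=3)
  i=4: ✓ (rhs at j=4)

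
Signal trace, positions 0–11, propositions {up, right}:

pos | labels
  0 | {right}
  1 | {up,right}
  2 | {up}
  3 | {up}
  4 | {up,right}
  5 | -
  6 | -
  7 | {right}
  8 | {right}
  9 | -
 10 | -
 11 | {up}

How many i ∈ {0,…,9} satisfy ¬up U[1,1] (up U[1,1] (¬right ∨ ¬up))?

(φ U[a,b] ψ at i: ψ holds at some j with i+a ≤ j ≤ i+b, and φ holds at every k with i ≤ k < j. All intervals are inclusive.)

Evaluate at each i in [0,9]:
  i=0: ✓ (rhs at j=1; lhs holds on [0,0])
  i=1: ✗ (lhs fails at k=1 before rhs at j=2)
  i=2: ✗ (no rhs in [3,3])
  i=3: ✗ (lhs fails at k=3 before rhs at j=4)
  i=4: ✗ (no rhs in [5,5])
  i=5: ✗ (no rhs in [6,6])
  i=6: ✗ (no rhs in [7,7])
  i=7: ✗ (no rhs in [8,8])
  i=8: ✗ (no rhs in [9,9])
  i=9: ✗ (no rhs in [10,10])
Positions where it holds: {0} → 1.

1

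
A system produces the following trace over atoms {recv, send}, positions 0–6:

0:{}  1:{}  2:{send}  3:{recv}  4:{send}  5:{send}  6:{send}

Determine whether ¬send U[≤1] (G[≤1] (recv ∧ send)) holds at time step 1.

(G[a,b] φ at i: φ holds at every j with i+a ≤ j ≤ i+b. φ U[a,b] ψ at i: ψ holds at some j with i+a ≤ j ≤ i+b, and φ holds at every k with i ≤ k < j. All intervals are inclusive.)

False

Need some j in [1,2] with G[≤1] (recv ∧ send), and ¬send at every k in [1,j-1].
  j=1: G[≤1] (recv ∧ send) — fails at 1.
  j=2: G[≤1] (recv ∧ send) — fails at 2.
No j in the window works → until fails.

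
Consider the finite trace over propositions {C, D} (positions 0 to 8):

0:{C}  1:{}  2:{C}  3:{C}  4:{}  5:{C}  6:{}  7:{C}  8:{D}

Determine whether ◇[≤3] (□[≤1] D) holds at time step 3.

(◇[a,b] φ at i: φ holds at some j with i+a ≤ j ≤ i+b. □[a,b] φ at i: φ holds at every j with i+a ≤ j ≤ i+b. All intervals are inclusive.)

Check □[≤1] D at each j in [3,6]:
  j=3: fails at 3
  j=4: fails at 4
  j=5: fails at 5
  j=6: fails at 6
No position in the window satisfies it → formula fails.

Does not hold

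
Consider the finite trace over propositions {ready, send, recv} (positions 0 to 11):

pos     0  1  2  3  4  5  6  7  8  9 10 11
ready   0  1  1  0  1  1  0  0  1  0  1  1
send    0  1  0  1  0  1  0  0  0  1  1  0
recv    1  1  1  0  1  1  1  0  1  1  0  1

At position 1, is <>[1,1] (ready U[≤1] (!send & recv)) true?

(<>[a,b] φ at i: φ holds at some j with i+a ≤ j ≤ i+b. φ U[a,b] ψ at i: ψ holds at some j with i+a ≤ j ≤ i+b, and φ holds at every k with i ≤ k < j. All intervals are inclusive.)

Holds

Check (ready U[≤1] (!send & recv)) at each j in [2,2]:
  j=2: holds
Found at j=2 → formula holds.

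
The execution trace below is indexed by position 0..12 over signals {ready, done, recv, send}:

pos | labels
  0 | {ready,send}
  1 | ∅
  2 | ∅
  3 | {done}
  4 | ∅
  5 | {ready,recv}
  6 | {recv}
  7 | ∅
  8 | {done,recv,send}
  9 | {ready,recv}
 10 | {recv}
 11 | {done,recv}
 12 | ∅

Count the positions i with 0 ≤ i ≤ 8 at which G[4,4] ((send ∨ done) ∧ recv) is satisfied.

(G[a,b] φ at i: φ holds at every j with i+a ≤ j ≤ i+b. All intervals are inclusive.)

2

Evaluate at each i in [0,8]:
  i=0: ✗ (fails at j=4)
  i=1: ✗ (fails at j=5)
  i=2: ✗ (fails at j=6)
  i=3: ✗ (fails at j=7)
  i=4: ✓ (all of [8,8])
  i=5: ✗ (fails at j=9)
  i=6: ✗ (fails at j=10)
  i=7: ✓ (all of [11,11])
  i=8: ✗ (fails at j=12)
Positions where it holds: {4, 7} → 2.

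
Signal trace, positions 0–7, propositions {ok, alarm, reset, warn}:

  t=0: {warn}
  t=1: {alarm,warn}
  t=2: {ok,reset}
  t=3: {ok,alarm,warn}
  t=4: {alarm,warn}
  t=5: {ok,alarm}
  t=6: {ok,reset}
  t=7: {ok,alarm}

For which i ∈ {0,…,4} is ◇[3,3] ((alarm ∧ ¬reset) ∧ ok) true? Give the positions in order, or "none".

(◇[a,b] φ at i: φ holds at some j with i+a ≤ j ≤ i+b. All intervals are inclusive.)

0, 2, 4

Evaluate at each i in [0,4]:
  i=0: ✓ (witness j=3)
  i=1: ✗ (none in [4,4])
  i=2: ✓ (witness j=5)
  i=3: ✗ (none in [6,6])
  i=4: ✓ (witness j=7)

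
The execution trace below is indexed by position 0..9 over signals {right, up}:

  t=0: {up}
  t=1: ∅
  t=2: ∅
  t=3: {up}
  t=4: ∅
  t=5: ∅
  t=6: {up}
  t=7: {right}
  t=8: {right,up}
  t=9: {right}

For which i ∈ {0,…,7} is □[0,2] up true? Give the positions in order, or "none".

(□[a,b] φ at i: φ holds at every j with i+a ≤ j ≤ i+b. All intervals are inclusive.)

Evaluate at each i in [0,7]:
  i=0: ✗ (fails at j=1)
  i=1: ✗ (fails at j=1)
  i=2: ✗ (fails at j=2)
  i=3: ✗ (fails at j=4)
  i=4: ✗ (fails at j=4)
  i=5: ✗ (fails at j=5)
  i=6: ✗ (fails at j=7)
  i=7: ✗ (fails at j=7)

none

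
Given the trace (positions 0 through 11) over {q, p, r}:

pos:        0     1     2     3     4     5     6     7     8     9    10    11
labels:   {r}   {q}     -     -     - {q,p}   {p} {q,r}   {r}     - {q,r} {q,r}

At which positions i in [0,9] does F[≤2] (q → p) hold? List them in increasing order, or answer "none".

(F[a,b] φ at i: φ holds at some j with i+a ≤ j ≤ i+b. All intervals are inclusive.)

0, 1, 2, 3, 4, 5, 6, 7, 8, 9

Evaluate at each i in [0,9]:
  i=0: ✓ (witness j=0)
  i=1: ✓ (witness j=2)
  i=2: ✓ (witness j=2)
  i=3: ✓ (witness j=3)
  i=4: ✓ (witness j=4)
  i=5: ✓ (witness j=5)
  i=6: ✓ (witness j=6)
  i=7: ✓ (witness j=8)
  i=8: ✓ (witness j=8)
  i=9: ✓ (witness j=9)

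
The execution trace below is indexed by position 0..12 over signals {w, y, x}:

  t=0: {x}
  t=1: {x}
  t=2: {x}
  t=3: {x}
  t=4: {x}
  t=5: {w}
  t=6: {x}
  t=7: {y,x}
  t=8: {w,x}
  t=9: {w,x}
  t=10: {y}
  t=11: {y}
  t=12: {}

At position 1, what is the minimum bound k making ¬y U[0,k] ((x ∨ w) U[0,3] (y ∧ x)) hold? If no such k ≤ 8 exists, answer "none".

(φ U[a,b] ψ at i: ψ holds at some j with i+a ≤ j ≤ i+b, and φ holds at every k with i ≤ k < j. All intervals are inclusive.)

Need earliest j ≥ 1 with ((x ∨ w) U[0,3] (y ∧ x)), and ¬y at every k in [1,j-1].
  j=1: rhs fails.
  j=2: rhs fails.
  j=3: rhs fails.
  j=4: rhs holds; lhs holds on [1,3]. k = 3.

3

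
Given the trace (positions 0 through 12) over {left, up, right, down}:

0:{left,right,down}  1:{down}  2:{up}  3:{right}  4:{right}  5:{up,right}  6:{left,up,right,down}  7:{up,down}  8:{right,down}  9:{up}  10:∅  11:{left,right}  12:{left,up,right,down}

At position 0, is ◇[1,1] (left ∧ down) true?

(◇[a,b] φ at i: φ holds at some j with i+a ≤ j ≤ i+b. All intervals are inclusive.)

Check (left ∧ down) at each j in [1,1]:
  j=1: false
No position in the window satisfies it → formula fails.

False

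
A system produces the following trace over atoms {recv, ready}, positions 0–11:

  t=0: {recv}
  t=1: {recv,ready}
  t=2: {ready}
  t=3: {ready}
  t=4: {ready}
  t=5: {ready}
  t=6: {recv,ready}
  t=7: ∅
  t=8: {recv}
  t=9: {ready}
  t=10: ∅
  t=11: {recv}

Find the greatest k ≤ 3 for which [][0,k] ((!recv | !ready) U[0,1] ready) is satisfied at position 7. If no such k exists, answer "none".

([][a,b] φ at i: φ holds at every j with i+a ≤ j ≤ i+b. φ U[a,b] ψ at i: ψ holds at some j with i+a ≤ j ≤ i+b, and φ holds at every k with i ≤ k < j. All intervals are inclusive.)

none

((!recv | !ready) U[0,1] ready) must hold from j=7 onward; find where it first fails.
  j=7: fails → no k works.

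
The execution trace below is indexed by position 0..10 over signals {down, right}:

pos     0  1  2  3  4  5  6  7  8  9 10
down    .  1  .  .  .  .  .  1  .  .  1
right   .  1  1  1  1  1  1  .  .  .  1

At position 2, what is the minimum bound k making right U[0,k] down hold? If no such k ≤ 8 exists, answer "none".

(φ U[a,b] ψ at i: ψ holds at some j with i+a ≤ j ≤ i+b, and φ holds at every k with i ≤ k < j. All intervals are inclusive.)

Need earliest j ≥ 2 with down, and right at every k in [2,j-1].
  j=2: rhs fails.
  j=3: rhs fails.
  j=4: rhs fails.
  j=5: rhs fails.
  j=6: rhs fails.
  j=7: rhs holds; lhs holds on [2,6]. k = 5.

5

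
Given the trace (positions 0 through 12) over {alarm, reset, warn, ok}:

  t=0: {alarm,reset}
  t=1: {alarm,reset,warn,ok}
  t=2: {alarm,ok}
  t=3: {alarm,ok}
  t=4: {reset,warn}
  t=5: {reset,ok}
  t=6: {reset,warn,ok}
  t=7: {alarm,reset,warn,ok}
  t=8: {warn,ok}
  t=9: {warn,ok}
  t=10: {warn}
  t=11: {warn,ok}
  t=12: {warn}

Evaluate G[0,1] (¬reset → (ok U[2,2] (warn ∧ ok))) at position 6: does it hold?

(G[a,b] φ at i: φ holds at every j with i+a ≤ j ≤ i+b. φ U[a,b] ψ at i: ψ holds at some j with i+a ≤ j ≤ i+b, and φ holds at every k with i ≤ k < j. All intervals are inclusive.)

Yes

Check (¬reset → (ok U[2,2] (warn ∧ ok))) at every j in [6,7]:
  j=6: antecedent false → ✓
  j=7: antecedent false → ✓
All positions satisfy it → formula holds.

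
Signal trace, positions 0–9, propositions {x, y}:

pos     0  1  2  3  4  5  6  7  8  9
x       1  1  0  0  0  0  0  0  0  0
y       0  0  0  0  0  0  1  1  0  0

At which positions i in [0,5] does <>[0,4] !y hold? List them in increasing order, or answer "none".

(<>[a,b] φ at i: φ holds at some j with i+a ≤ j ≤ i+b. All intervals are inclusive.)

0, 1, 2, 3, 4, 5

Evaluate at each i in [0,5]:
  i=0: ✓ (witness j=0)
  i=1: ✓ (witness j=1)
  i=2: ✓ (witness j=2)
  i=3: ✓ (witness j=3)
  i=4: ✓ (witness j=4)
  i=5: ✓ (witness j=5)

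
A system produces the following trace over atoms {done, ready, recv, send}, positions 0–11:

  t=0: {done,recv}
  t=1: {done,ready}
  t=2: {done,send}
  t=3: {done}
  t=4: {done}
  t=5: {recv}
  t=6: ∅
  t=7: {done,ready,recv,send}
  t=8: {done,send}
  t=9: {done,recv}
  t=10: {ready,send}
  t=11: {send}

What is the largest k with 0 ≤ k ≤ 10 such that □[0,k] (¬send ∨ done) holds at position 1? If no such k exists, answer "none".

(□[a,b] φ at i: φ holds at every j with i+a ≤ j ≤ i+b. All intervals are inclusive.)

(¬send ∨ done) must hold from j=1 onward; find where it first fails.
  j=1: holds
  j=2: holds
  j=3: holds
  j=4: holds
  j=5: holds
  j=6: holds
  j=7: holds
  j=8: holds
  j=9: holds
  j=10: fails
Holds on [1,9], so largest k = 8.

8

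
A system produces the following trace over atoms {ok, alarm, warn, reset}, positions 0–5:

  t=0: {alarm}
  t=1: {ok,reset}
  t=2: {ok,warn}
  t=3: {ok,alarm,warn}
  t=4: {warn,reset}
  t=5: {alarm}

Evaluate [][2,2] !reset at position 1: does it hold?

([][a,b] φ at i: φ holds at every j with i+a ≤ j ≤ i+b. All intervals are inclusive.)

Check !reset at every j in [3,3]:
  j=3: true
All positions satisfy it → formula holds.

True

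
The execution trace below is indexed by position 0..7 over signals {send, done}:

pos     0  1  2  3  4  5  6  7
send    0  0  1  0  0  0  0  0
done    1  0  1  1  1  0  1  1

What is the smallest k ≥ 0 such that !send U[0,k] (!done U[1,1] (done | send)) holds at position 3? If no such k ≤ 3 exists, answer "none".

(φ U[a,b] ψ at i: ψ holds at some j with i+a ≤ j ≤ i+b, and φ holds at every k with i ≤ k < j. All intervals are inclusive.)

Need earliest j ≥ 3 with (!done U[1,1] (done | send)), and !send at every k in [3,j-1].
  j=3: rhs fails.
  j=4: rhs fails.
  j=5: rhs holds; lhs holds on [3,4]. k = 2.

2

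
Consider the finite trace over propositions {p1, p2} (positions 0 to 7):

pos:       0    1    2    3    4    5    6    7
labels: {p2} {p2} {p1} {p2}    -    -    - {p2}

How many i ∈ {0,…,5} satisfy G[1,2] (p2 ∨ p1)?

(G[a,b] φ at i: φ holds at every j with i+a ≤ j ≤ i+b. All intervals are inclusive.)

2

Evaluate at each i in [0,5]:
  i=0: ✓ (all of [1,2])
  i=1: ✓ (all of [2,3])
  i=2: ✗ (fails at j=4)
  i=3: ✗ (fails at j=4)
  i=4: ✗ (fails at j=5)
  i=5: ✗ (fails at j=6)
Positions where it holds: {0, 1} → 2.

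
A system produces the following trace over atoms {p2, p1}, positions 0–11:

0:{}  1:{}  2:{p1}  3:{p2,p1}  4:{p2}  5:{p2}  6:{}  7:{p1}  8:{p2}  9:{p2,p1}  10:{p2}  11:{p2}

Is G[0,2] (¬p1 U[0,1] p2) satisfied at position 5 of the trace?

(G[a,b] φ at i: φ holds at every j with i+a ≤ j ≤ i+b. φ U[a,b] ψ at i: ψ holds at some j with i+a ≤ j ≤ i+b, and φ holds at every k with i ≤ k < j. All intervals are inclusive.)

Does not hold

Check (¬p1 U[0,1] p2) at every j in [5,7]:
  j=5: holds
  j=6: fails
  j=7: fails
Fails at j=6 → formula fails.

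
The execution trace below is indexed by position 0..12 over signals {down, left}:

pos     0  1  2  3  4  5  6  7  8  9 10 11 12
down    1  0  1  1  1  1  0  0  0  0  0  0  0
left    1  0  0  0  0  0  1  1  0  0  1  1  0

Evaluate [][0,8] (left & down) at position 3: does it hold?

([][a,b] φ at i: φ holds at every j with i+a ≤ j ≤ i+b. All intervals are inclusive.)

Check (left & down) at every j in [3,11]:
  j=3: false
  j=4: false
  j=5: false
  j=6: false
  j=7: false
  j=8: false
  j=9: false
  j=10: false
  j=11: false
Fails at j=3 → formula fails.

False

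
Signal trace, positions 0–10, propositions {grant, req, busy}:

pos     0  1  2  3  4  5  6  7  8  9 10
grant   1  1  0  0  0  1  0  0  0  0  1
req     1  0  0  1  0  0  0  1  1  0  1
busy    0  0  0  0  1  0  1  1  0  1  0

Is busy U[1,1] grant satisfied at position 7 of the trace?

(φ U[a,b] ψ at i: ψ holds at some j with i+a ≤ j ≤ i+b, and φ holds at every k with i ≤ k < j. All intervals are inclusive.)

No

Need some j in [8,8] with grant, and busy at every k in [7,j-1].
  j=8: grant false.
No j in the window works → until fails.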